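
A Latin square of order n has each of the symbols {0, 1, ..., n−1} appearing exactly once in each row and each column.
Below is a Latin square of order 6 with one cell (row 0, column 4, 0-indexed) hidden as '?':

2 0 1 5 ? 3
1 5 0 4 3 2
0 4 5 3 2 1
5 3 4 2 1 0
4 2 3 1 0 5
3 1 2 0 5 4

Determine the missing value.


Row 0 contains symbols [0, 1, 2, 3, 5] — missing [4].
Column 4 contains symbols [0, 1, 2, 3, 5] — missing [4].
The missing symbol must appear in both missing sets; intersection = [4].
Therefore the hidden value is 4.

Missing value = 4.


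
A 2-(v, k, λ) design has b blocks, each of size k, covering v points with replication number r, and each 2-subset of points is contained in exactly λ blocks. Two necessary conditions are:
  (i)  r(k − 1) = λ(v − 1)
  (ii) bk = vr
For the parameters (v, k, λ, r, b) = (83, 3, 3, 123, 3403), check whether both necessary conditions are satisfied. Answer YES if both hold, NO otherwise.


Condition (i): r(k − 1) = 123·2 = 246; λ(v − 1) = 3·82 = 246. Match? YES.
Condition (ii): bk = 3403·3 = 10209; vr = 83·123 = 10209. Match? YES.
Both conditions hold? YES.

YES


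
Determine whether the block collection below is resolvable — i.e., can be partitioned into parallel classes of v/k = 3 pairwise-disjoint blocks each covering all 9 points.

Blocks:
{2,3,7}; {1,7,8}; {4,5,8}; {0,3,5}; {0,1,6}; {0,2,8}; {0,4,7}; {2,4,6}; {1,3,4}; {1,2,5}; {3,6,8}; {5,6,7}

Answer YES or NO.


v = 9, block size k = 3, number of blocks = 12.
For resolvability, blocks must partition into parallel classes of size v/k = 3.
Total blocks must therefore be a multiple of 3: 12 = 3·4 + 0 ⇒ divisible ✓.
Greedy packing gives 4 candidate class(es). Each should be a full parallel class (size 3, covers all 9 points).
  Class 1 (3 blocks): {2,3,7}; {4,5,8}; {0,1,6}. Points covered: [0, 1, 2, 3, 4, 5, 6, 7, 8].
  Class 2 (3 blocks): {1,7,8}; {0,3,5}; {2,4,6}. Points covered: [0, 1, 2, 3, 4, 5, 6, 7, 8].
  Class 3 (3 blocks): {0,2,8}; {1,3,4}; {5,6,7}. Points covered: [0, 1, 2, 3, 4, 5, 6, 7, 8].
  Class 4 (3 blocks): {0,4,7}; {1,2,5}; {3,6,8}. Points covered: [0, 1, 2, 3, 4, 5, 6, 7, 8].
All classes full (size 3)? YES. All classes cover every point? YES.
Resolvable? YES.

YES


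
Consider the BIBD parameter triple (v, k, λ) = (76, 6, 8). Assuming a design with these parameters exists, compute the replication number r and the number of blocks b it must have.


Any 2-(v, k, λ) BIBD satisfies two necessary conditions:
  (i)  Each point sits in r blocks, and counting incidences through any fixed point gives r(k − 1) = λ(v − 1), so r = λ(v − 1)/(k − 1).
  (ii) Total incidences bk = vr, so b = vr/k.
Step 1: r = λ(v − 1)/(k − 1) = 8·(76 − 1)/(6 − 1) = 8·75/5 = 600/5 = 120.
Step 2: b = vr/k = 76·120/6 = 9120/6 = 1520.
Check integrality: r = 120 ∈ Z ✓, b = 1520 ∈ Z ✓.
(These identities are necessary conditions: they determine r and b for any design with these parameters, but do not by themselves prove that one exists.)

r = 120, b = 1520.


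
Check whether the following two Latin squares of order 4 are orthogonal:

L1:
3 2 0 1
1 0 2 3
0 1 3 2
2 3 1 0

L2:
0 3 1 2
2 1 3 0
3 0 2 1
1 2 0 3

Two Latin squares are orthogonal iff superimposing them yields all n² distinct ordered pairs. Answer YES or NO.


Form the n² = 16 superimposed pairs (L1[i][j], L2[i][j]), row by row (rows and columns indexed from 0):
row 0: (3,0) (2,3) (0,1) (1,2)
row 1: (1,2) (0,1) (2,3) (3,0)
row 2: (0,3) (1,0) (3,2) (2,1)
row 3: (2,1) (3,2) (1,0) (0,3)
Orthogonality requires all 16 pairs distinct.
But the pair (1,2) repeats: cell (0,3) has L1 = 1, L2 = 2, and cell (1,0) has L1 = 1, L2 = 2.
A repeated pair means some other pair never occurs (only 8 distinct pairs out of 16), so the squares are not orthogonal.
Conclusion: NO.

NO


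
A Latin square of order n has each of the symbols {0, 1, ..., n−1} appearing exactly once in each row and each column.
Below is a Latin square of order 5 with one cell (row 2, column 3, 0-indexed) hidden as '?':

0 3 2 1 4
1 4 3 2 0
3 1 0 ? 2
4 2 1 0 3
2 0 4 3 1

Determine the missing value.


Row 2 contains symbols [0, 1, 2, 3] — missing [4].
Column 3 contains symbols [0, 1, 2, 3] — missing [4].
The missing symbol must appear in both missing sets; intersection = [4].
Therefore the hidden value is 4.

Missing value = 4.


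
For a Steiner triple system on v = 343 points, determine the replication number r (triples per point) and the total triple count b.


An STS(v) is a 2-(v, 3, 1) BIBD: block size k = 3, λ = 1.
Replication: r(k − 1) = λ(v − 1) ⇒ r·2 = 343 − 1 = 342 ⇒ r = 171.
Block count: b = v(v − 1)/6 = 343·342/6 = 117306/6 = 19551.

r = 171, b = 19551.


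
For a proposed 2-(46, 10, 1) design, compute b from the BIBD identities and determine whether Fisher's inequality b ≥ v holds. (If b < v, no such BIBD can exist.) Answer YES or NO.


r = λ(v − 1)/(k − 1) = 1·45/9 = 5.
b = vr/k = 46·5/10 = 23.
Fisher's inequality: b ≥ v ⇔ 23 ≥ 46? NO.

NO


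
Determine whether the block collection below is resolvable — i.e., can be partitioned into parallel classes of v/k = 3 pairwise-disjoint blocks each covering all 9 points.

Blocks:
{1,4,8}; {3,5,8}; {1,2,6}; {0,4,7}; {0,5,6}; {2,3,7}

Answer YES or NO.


v = 9, block size k = 3, number of blocks = 6.
For resolvability, blocks must partition into parallel classes of size v/k = 3.
Total blocks must therefore be a multiple of 3: 6 = 3·2 + 0 ⇒ divisible ✓.
Greedy packing gives 2 candidate class(es). Each should be a full parallel class (size 3, covers all 9 points).
  Class 1 (3 blocks): {1,4,8}; {0,5,6}; {2,3,7}. Points covered: [0, 1, 2, 3, 4, 5, 6, 7, 8].
  Class 2 (3 blocks): {3,5,8}; {1,2,6}; {0,4,7}. Points covered: [0, 1, 2, 3, 4, 5, 6, 7, 8].
All classes full (size 3)? YES. All classes cover every point? YES.
Resolvable? YES.

YES


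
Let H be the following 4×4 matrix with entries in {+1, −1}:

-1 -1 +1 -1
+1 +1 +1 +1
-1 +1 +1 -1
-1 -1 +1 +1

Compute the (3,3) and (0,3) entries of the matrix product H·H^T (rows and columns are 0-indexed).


Row 0 of H: [-1, -1, 1, -1].
Row 3 of H: [-1, -1, 1, 1].
(H·H^T)[3][3] = Σ_j H[3][j]·H[3][j] = (-1)² + (-1)² + (1)² + (1)² = 1 + 1 + 1 + 1 = 4.
(H·H^T)[0][3] = Σ_j H[0][j]·H[3][j] = (-1)·(-1) + (-1)·(-1) + (1)·(1) + (-1)·(1) = 1 + 1 + 1 + -1 = 2.
Rows 0 and 3 are not orthogonal (dot product = 2 ≠ 0), so H is not a Hadamard matrix.

(3,3) entry = 4; (0,3) entry = 2.


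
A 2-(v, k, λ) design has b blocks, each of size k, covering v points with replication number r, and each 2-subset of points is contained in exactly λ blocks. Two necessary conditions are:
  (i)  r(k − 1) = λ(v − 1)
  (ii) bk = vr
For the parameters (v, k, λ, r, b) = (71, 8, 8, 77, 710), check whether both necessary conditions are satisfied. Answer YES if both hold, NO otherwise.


Condition (i): r(k − 1) = 77·7 = 539; λ(v − 1) = 8·70 = 560. Match? NO.
Condition (ii): bk = 710·8 = 5680; vr = 71·77 = 5467. Match? NO.
Both conditions hold? NO.

NO


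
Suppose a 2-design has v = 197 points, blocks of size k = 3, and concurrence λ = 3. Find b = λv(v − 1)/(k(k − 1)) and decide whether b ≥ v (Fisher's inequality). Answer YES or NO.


b = λv(v − 1)/(k(k − 1)) = 3·197·196/(3·2) = 115836/6 = 19306.
Compare with v = 197: b ≥ v, so Fisher's inequality holds.

YES


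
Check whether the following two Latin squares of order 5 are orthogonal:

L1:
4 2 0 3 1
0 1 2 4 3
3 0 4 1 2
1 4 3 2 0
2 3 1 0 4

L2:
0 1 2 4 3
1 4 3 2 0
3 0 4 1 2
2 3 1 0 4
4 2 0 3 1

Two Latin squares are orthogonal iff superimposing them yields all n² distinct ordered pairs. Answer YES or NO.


Form the n² = 25 superimposed pairs (L1[i][j], L2[i][j]), row by row (rows and columns indexed from 0):
row 0: (4,0) (2,1) (0,2) (3,4) (1,3)
row 1: (0,1) (1,4) (2,3) (4,2) (3,0)
row 2: (3,3) (0,0) (4,4) (1,1) (2,2)
row 3: (1,2) (4,3) (3,1) (2,0) (0,4)
row 4: (2,4) (3,2) (1,0) (0,3) (4,1)
Orthogonality requires all 25 pairs distinct.
Check by first coordinate: for each symbol s of L1, list the L2 entries in the n cells where L1 = s; they must all differ.
  L1 = 0: L2 entries (in reading order) 2, 1, 0, 4, 3 — all 5 distinct ✓
  L1 = 1: L2 entries (in reading order) 3, 4, 1, 2, 0 — all 5 distinct ✓
  L1 = 2: L2 entries (in reading order) 1, 3, 2, 0, 4 — all 5 distinct ✓
  L1 = 3: L2 entries (in reading order) 4, 0, 3, 1, 2 — all 5 distinct ✓
  L1 = 4: L2 entries (in reading order) 0, 2, 4, 3, 1 — all 5 distinct ✓
Every symbol of L1 meets every symbol of L2 exactly once, so all 25 pairs are distinct (25 of 25).
Conclusion: YES.

YES


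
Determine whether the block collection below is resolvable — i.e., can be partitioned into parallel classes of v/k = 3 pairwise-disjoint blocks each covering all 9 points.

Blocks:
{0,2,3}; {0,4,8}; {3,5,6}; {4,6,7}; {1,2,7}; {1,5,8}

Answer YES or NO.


v = 9, block size k = 3, number of blocks = 6.
For resolvability, blocks must partition into parallel classes of size v/k = 3.
Total blocks must therefore be a multiple of 3: 6 = 3·2 + 0 ⇒ divisible ✓.
Greedy packing gives 2 candidate class(es). Each should be a full parallel class (size 3, covers all 9 points).
  Class 1 (3 blocks): {0,2,3}; {4,6,7}; {1,5,8}. Points covered: [0, 1, 2, 3, 4, 5, 6, 7, 8].
  Class 2 (3 blocks): {0,4,8}; {3,5,6}; {1,2,7}. Points covered: [0, 1, 2, 3, 4, 5, 6, 7, 8].
All classes full (size 3)? YES. All classes cover every point? YES.
Resolvable? YES.

YES


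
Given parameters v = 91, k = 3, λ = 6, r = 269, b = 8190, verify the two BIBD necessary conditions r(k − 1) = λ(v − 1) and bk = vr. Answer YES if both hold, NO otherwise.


Condition (i): r(k − 1) = 269·2 = 538; λ(v − 1) = 6·90 = 540. Match? NO.
Condition (ii): bk = 8190·3 = 24570; vr = 91·269 = 24479. Match? NO.
Both conditions hold? NO.

NO


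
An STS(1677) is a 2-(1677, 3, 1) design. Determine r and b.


An STS(v) is a 2-(v, 3, 1) BIBD: block size k = 3, λ = 1.
Replication: r(k − 1) = λ(v − 1) ⇒ r·2 = 1677 − 1 = 1676 ⇒ r = 838.
Block count: bk = vr ⇒ b·3 = 1677·838 = 1405326 ⇒ b = 468442.

r = 838, b = 468442.


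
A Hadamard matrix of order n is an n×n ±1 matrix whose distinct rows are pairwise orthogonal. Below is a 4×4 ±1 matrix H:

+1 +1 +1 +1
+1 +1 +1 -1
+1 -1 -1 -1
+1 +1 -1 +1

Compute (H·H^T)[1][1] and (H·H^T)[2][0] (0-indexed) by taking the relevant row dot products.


Row 0 of H: [1, 1, 1, 1].
Row 1 of H: [1, 1, 1, -1].
Row 2 of H: [1, -1, -1, -1].
(H·H^T)[1][1] = Σ_j H[1][j]·H[1][j] = (1)² + (1)² + (1)² + (-1)² = 1 + 1 + 1 + 1 = 4.
(H·H^T)[2][0] = Σ_j H[2][j]·H[0][j] = (1)·(1) + (-1)·(1) + (-1)·(1) + (-1)·(1) = 1 + -1 + -1 + -1 = -2.
Rows 2 and 0 are not orthogonal (dot product = -2 ≠ 0), so H is not a Hadamard matrix.

(1,1) entry = 4; (2,0) entry = -2.


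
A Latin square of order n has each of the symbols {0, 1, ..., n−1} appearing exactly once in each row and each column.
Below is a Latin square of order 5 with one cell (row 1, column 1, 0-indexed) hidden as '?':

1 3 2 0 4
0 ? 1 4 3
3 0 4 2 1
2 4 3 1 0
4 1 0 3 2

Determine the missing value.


Row 1 contains symbols [0, 1, 3, 4] — missing [2].
Column 1 contains symbols [0, 1, 3, 4] — missing [2].
The missing symbol must appear in both missing sets; intersection = [2].
Therefore the hidden value is 2.

Missing value = 2.


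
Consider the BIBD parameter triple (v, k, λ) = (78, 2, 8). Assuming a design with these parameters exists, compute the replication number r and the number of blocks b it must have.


Any 2-(v, k, λ) BIBD satisfies two necessary conditions:
  (i)  Each point sits in r blocks, and counting incidences through any fixed point gives r(k − 1) = λ(v − 1), so r = λ(v − 1)/(k − 1).
  (ii) Total incidences bk = vr, so b = vr/k.
Step 1: r = λ(v − 1)/(k − 1) = 8·(78 − 1)/(2 − 1) = 8·77/1 = 616/1 = 616.
Step 2: b = vr/k = 78·616/2 = 48048/2 = 24024.
Check integrality: r = 616 ∈ Z ✓, b = 24024 ∈ Z ✓.
(These identities are necessary conditions: they determine r and b for any design with these parameters, but do not by themselves prove that one exists.)

r = 616, b = 24024.


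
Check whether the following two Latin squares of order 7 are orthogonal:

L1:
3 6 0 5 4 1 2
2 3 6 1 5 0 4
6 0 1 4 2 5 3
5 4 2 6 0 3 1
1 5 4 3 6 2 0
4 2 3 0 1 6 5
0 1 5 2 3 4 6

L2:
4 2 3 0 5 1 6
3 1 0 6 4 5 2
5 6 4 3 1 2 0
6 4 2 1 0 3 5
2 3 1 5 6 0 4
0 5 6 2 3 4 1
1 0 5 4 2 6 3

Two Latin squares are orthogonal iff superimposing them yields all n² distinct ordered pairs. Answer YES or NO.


Form the n² = 49 superimposed pairs (L1[i][j], L2[i][j]), row by row (rows and columns indexed from 0):
row 0: (3,4) (6,2) (0,3) (5,0) (4,5) (1,1) (2,6)
row 1: (2,3) (3,1) (6,0) (1,6) (5,4) (0,5) (4,2)
row 2: (6,5) (0,6) (1,4) (4,3) (2,1) (5,2) (3,0)
row 3: (5,6) (4,4) (2,2) (6,1) (0,0) (3,3) (1,5)
row 4: (1,2) (5,3) (4,1) (3,5) (6,6) (2,0) (0,4)
row 5: (4,0) (2,5) (3,6) (0,2) (1,3) (6,4) (5,1)
row 6: (0,1) (1,0) (5,5) (2,4) (3,2) (4,6) (6,3)
Orthogonality requires all 49 pairs distinct.
Check by first coordinate: for each symbol s of L1, list the L2 entries in the n cells where L1 = s; they must all differ.
  L1 = 0: L2 entries (in reading order) 3, 5, 6, 0, 4, 2, 1 — all 7 distinct ✓
  L1 = 1: L2 entries (in reading order) 1, 6, 4, 5, 2, 3, 0 — all 7 distinct ✓
  L1 = 2: L2 entries (in reading order) 6, 3, 1, 2, 0, 5, 4 — all 7 distinct ✓
  L1 = 3: L2 entries (in reading order) 4, 1, 0, 3, 5, 6, 2 — all 7 distinct ✓
  L1 = 4: L2 entries (in reading order) 5, 2, 3, 4, 1, 0, 6 — all 7 distinct ✓
  L1 = 5: L2 entries (in reading order) 0, 4, 2, 6, 3, 1, 5 — all 7 distinct ✓
  L1 = 6: L2 entries (in reading order) 2, 0, 5, 1, 6, 4, 3 — all 7 distinct ✓
Every symbol of L1 meets every symbol of L2 exactly once, so all 49 pairs are distinct (49 of 49).
Conclusion: YES.

YES


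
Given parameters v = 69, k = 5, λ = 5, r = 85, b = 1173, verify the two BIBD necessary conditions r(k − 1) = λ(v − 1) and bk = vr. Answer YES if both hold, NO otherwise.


Condition (i): r(k − 1) = 85·4 = 340; λ(v − 1) = 5·68 = 340. Match? YES.
Condition (ii): bk = 1173·5 = 5865; vr = 69·85 = 5865. Match? YES.
Both conditions hold? YES.

YES


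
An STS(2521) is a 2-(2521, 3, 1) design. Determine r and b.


An STS(v) is a 2-(v, 3, 1) BIBD: block size k = 3, λ = 1.
Replication: r(k − 1) = λ(v − 1) ⇒ r·2 = 2521 − 1 = 2520 ⇒ r = 1260.
Block count: b = v(v − 1)/6 = 2521·2520/6 = 6352920/6 = 1058820.

r = 1260, b = 1058820.


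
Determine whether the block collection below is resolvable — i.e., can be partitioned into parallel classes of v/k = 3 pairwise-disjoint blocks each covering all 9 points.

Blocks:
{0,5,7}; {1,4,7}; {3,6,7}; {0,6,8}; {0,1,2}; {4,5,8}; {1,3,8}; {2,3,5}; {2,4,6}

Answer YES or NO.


v = 9, block size k = 3, number of blocks = 9.
For resolvability, blocks must partition into parallel classes of size v/k = 3.
Total blocks must therefore be a multiple of 3: 9 = 3·3 + 0 ⇒ divisible ✓.
Greedy packing gives 3 candidate class(es). Each should be a full parallel class (size 3, covers all 9 points).
  Class 1 (3 blocks): {0,5,7}; {1,3,8}; {2,4,6}. Points covered: [0, 1, 2, 3, 4, 5, 6, 7, 8].
  Class 2 (3 blocks): {1,4,7}; {0,6,8}; {2,3,5}. Points covered: [0, 1, 2, 3, 4, 5, 6, 7, 8].
  Class 3 (3 blocks): {3,6,7}; {0,1,2}; {4,5,8}. Points covered: [0, 1, 2, 3, 4, 5, 6, 7, 8].
All classes full (size 3)? YES. All classes cover every point? YES.
Resolvable? YES.

YES


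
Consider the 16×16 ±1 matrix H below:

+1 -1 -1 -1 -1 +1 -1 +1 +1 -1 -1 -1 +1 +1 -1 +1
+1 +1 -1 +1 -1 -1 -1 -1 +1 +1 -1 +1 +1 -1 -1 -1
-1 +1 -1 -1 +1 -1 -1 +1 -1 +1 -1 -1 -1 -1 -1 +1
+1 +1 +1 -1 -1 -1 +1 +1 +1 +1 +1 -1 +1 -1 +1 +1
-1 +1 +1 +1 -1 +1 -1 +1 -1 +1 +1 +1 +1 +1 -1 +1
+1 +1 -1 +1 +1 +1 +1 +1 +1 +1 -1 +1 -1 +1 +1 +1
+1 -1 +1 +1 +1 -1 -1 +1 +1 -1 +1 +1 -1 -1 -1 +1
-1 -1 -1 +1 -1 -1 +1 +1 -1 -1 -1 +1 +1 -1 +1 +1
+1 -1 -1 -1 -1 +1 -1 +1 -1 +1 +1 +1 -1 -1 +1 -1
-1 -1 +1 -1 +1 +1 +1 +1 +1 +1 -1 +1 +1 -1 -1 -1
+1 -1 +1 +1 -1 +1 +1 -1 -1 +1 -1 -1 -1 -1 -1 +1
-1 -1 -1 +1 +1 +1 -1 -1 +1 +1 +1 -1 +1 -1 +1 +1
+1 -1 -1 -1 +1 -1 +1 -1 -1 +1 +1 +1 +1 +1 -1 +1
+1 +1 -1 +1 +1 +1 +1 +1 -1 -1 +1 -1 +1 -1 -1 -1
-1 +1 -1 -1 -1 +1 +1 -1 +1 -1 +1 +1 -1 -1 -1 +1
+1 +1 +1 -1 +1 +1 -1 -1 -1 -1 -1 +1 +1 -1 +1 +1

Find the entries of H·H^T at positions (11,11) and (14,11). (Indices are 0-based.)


Row 11 of H: [-1, -1, -1, 1, 1, 1, -1, -1, 1, 1, 1, -1, 1, -1, 1, 1].
Row 14 of H: [-1, 1, -1, -1, -1, 1, 1, -1, 1, -1, 1, 1, -1, -1, -1, 1].
(H·H^T)[11][11] = Σ_j H[11][j]·H[11][j] = (-1)² + (-1)² + (-1)² + (1)² + (1)² + (1)² + (-1)² + (-1)² + (1)² + (1)² + (1)² + (-1)² + (1)² + (-1)² + (1)² + (1)² = 1 + 1 + 1 + 1 + 1 + 1 + 1 + 1 + 1 + 1 + 1 + 1 + 1 + 1 + 1 + 1 = 16.
(H·H^T)[14][11] = Σ_j H[14][j]·H[11][j] = (-1)·(-1) + (1)·(-1) + (-1)·(-1) + (-1)·(1) + (-1)·(1) + (1)·(1) + (1)·(-1) + (-1)·(-1) + (1)·(1) + (-1)·(1) + (1)·(1) + (1)·(-1) + (-1)·(1) + (-1)·(-1) + (-1)·(1) + (1)·(1) = 1 + -1 + 1 + -1 + -1 + 1 + -1 + 1 + 1 + -1 + 1 + -1 + -1 + 1 + -1 + 1 = 0.
So rows 14 and 11 are orthogonal; the diagonal entry equals n = 16.

(11,11) entry = 16; (14,11) entry = 0.


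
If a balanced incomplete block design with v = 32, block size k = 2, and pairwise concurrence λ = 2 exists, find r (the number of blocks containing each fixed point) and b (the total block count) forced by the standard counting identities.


Any 2-(v, k, λ) BIBD satisfies two necessary conditions:
  (i)  Each point sits in r blocks, and counting incidences through any fixed point gives r(k − 1) = λ(v − 1), so r = λ(v − 1)/(k − 1).
  (ii) Total incidences bk = vr, so b = vr/k.
Step 1: r = λ(v − 1)/(k − 1) = 2·(32 − 1)/(2 − 1) = 2·31/1 = 62/1 = 62.
Step 2: b = vr/k = 32·62/2 = 1984/2 = 992.
Check integrality: r = 62 ∈ Z ✓, b = 992 ∈ Z ✓.
(These identities are necessary conditions: they determine r and b for any design with these parameters, but do not by themselves prove that one exists.)

r = 62, b = 992.


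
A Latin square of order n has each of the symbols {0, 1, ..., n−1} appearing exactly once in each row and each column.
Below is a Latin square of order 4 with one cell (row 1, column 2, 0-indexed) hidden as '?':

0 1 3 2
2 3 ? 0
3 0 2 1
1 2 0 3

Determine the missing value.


Row 1 contains symbols [0, 2, 3] — missing [1].
Column 2 contains symbols [0, 2, 3] — missing [1].
The missing symbol must appear in both missing sets; intersection = [1].
Therefore the hidden value is 1.

Missing value = 1.


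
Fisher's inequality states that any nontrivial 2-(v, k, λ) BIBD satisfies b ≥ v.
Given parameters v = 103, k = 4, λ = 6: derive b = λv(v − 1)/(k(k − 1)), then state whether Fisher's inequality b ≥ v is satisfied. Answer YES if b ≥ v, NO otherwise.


b = λv(v − 1)/(k(k − 1)) = 6·103·102/(4·3) = 63036/12 = 5253.
Compare with v = 103: b ≥ v, so Fisher's inequality holds.

YES


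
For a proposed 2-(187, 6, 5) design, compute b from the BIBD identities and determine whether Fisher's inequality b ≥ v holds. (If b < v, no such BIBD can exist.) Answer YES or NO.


b = λv(v − 1)/(k(k − 1)) = 5·187·186/(6·5) = 173910/30 = 5797.
Compare with v = 187: b ≥ v, so Fisher's inequality holds.

YES


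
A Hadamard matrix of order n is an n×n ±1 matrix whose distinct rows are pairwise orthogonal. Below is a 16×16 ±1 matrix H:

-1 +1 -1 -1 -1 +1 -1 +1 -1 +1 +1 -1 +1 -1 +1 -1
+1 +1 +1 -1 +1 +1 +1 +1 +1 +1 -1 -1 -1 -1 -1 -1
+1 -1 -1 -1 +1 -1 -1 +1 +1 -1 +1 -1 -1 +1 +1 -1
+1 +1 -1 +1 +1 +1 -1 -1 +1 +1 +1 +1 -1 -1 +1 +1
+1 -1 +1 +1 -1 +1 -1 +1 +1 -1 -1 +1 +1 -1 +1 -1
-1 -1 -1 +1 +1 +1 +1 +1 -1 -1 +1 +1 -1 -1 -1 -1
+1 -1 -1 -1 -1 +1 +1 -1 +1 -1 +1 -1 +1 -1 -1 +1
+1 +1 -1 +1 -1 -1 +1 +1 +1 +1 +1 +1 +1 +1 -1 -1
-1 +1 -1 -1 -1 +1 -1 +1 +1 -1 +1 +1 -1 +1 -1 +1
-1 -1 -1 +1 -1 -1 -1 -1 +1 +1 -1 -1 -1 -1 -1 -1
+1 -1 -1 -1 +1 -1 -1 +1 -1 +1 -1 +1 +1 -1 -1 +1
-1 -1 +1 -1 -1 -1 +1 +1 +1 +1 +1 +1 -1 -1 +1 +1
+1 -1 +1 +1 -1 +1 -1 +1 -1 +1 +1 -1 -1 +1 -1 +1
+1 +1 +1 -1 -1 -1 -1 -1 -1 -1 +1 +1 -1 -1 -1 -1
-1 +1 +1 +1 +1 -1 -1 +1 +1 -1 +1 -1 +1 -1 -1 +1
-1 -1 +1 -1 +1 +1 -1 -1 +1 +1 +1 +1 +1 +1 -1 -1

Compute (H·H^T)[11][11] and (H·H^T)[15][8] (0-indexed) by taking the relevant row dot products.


Row 8 of H: [-1, 1, -1, -1, -1, 1, -1, 1, 1, -1, 1, 1, -1, 1, -1, 1].
Row 11 of H: [-1, -1, 1, -1, -1, -1, 1, 1, 1, 1, 1, 1, -1, -1, 1, 1].
Row 15 of H: [-1, -1, 1, -1, 1, 1, -1, -1, 1, 1, 1, 1, 1, 1, -1, -1].
(H·H^T)[11][11] = Σ_j H[11][j]·H[11][j] = (-1)² + (-1)² + (1)² + (-1)² + (-1)² + (-1)² + (1)² + (1)² + (1)² + (1)² + (1)² + (1)² + (-1)² + (-1)² + (1)² + (1)² = 1 + 1 + 1 + 1 + 1 + 1 + 1 + 1 + 1 + 1 + 1 + 1 + 1 + 1 + 1 + 1 = 16.
(H·H^T)[15][8] = Σ_j H[15][j]·H[8][j] = (-1)·(-1) + (-1)·(1) + (1)·(-1) + (-1)·(-1) + (1)·(-1) + (1)·(1) + (-1)·(-1) + (-1)·(1) + (1)·(1) + (1)·(-1) + (1)·(1) + (1)·(1) + (1)·(-1) + (1)·(1) + (-1)·(-1) + (-1)·(1) = 1 + -1 + -1 + 1 + -1 + 1 + 1 + -1 + 1 + -1 + 1 + 1 + -1 + 1 + 1 + -1 = 2.
Rows 15 and 8 are not orthogonal (dot product = 2 ≠ 0), so H is not a Hadamard matrix.

(11,11) entry = 16; (15,8) entry = 2.


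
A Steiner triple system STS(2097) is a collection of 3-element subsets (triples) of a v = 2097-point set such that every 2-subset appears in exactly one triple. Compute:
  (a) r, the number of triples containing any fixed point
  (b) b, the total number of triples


An STS(v) is a 2-(v, 3, 1) BIBD: block size k = 3, λ = 1.
Replication: r(k − 1) = λ(v − 1) ⇒ r·2 = 2097 − 1 = 2096 ⇒ r = 1048.
Block count: bk = vr ⇒ b·3 = 2097·1048 = 2197656 ⇒ b = 732552.

r = 1048, b = 732552.


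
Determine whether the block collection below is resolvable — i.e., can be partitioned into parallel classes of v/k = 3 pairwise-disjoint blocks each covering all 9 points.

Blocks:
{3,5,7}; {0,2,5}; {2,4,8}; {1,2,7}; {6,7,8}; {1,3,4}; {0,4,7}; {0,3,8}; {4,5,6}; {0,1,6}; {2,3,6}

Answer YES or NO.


v = 9, block size k = 3, number of blocks = 11.
For resolvability, blocks must partition into parallel classes of size v/k = 3.
Total blocks must therefore be a multiple of 3: 11 = 3·3 + 2 ⇒ not divisible ✗.
Resolvable? NO.

NO


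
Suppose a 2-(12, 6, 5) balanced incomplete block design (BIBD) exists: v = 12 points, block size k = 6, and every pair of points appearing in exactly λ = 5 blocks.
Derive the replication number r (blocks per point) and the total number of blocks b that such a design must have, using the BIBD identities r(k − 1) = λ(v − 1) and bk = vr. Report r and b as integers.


Any 2-(v, k, λ) BIBD satisfies two necessary conditions:
  (i)  Each point sits in r blocks, and counting incidences through any fixed point gives r(k − 1) = λ(v − 1), so r = λ(v − 1)/(k − 1).
  (ii) Total incidences bk = vr, so b = vr/k.
Step 1: r = λ(v − 1)/(k − 1) = 5·(12 − 1)/(6 − 1) = 5·11/5 = 55/5 = 11.
Step 2: b = vr/k = 12·11/6 = 132/6 = 22.
Check integrality: r = 11 ∈ Z ✓, b = 22 ∈ Z ✓.
(These identities are necessary conditions: they determine r and b for any design with these parameters, but do not by themselves prove that one exists.)

r = 11, b = 22.


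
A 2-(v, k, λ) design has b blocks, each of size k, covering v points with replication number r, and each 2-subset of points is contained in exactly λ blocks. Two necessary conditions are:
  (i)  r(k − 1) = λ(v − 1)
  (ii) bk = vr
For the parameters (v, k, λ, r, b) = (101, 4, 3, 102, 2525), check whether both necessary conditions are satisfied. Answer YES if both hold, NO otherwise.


Condition (i): r(k − 1) = 102·3 = 306; λ(v − 1) = 3·100 = 300. Match? NO.
Condition (ii): bk = 2525·4 = 10100; vr = 101·102 = 10302. Match? NO.
Both conditions hold? NO.

NO


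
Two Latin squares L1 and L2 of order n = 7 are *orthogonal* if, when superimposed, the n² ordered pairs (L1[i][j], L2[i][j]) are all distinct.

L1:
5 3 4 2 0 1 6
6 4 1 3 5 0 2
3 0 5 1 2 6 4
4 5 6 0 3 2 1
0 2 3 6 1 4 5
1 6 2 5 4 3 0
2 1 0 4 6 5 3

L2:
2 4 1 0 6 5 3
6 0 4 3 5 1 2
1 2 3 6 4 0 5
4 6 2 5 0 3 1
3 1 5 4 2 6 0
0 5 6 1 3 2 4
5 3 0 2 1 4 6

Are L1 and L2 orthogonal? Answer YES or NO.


Form the n² = 49 superimposed pairs (L1[i][j], L2[i][j]), row by row (rows and columns indexed from 0):
row 0: (5,2) (3,4) (4,1) (2,0) (0,6) (1,5) (6,3)
row 1: (6,6) (4,0) (1,4) (3,3) (5,5) (0,1) (2,2)
row 2: (3,1) (0,2) (5,3) (1,6) (2,4) (6,0) (4,5)
row 3: (4,4) (5,6) (6,2) (0,5) (3,0) (2,3) (1,1)
row 4: (0,3) (2,1) (3,5) (6,4) (1,2) (4,6) (5,0)
row 5: (1,0) (6,5) (2,6) (5,1) (4,3) (3,2) (0,4)
row 6: (2,5) (1,3) (0,0) (4,2) (6,1) (5,4) (3,6)
Orthogonality requires all 49 pairs distinct.
Check by first coordinate: for each symbol s of L1, list the L2 entries in the n cells where L1 = s; they must all differ.
  L1 = 0: L2 entries (in reading order) 6, 1, 2, 5, 3, 4, 0 — all 7 distinct ✓
  L1 = 1: L2 entries (in reading order) 5, 4, 6, 1, 2, 0, 3 — all 7 distinct ✓
  L1 = 2: L2 entries (in reading order) 0, 2, 4, 3, 1, 6, 5 — all 7 distinct ✓
  L1 = 3: L2 entries (in reading order) 4, 3, 1, 0, 5, 2, 6 — all 7 distinct ✓
  L1 = 4: L2 entries (in reading order) 1, 0, 5, 4, 6, 3, 2 — all 7 distinct ✓
  L1 = 5: L2 entries (in reading order) 2, 5, 3, 6, 0, 1, 4 — all 7 distinct ✓
  L1 = 6: L2 entries (in reading order) 3, 6, 0, 2, 4, 5, 1 — all 7 distinct ✓
Every symbol of L1 meets every symbol of L2 exactly once, so all 49 pairs are distinct (49 of 49).
Conclusion: YES.

YES


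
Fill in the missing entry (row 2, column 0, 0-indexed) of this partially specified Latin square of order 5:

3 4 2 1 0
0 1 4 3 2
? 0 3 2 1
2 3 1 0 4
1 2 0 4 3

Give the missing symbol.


Row 2 contains symbols [0, 1, 2, 3] — missing [4].
Column 0 contains symbols [0, 1, 2, 3] — missing [4].
The missing symbol must appear in both missing sets; intersection = [4].
Therefore the hidden value is 4.

Missing value = 4.


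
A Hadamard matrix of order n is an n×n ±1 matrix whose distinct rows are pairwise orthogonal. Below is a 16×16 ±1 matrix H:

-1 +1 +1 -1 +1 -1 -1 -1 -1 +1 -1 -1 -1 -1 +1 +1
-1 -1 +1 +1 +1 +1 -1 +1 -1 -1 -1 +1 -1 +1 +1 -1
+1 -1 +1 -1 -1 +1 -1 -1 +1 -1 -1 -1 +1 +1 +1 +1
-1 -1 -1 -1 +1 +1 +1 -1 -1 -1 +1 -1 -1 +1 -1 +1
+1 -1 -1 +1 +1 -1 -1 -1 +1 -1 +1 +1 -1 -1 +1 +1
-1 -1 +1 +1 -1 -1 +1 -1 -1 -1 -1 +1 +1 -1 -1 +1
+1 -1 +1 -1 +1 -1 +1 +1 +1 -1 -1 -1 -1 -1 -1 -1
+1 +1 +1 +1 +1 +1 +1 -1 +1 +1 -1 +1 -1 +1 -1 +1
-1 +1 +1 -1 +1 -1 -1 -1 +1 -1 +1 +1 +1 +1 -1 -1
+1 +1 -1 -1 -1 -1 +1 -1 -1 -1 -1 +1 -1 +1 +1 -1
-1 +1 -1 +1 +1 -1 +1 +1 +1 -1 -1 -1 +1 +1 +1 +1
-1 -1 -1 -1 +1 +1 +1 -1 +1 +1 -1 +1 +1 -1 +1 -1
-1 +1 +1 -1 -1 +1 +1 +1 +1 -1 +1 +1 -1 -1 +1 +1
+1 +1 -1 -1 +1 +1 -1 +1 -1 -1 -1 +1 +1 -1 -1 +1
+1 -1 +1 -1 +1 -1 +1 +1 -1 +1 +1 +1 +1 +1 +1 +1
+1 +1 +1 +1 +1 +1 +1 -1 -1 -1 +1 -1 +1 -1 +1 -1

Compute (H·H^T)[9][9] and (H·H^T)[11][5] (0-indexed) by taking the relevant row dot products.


Row 5 of H: [-1, -1, 1, 1, -1, -1, 1, -1, -1, -1, -1, 1, 1, -1, -1, 1].
Row 9 of H: [1, 1, -1, -1, -1, -1, 1, -1, -1, -1, -1, 1, -1, 1, 1, -1].
Row 11 of H: [-1, -1, -1, -1, 1, 1, 1, -1, 1, 1, -1, 1, 1, -1, 1, -1].
(H·H^T)[9][9] = Σ_j H[9][j]·H[9][j] = (1)² + (1)² + (-1)² + (-1)² + (-1)² + (-1)² + (1)² + (-1)² + (-1)² + (-1)² + (-1)² + (1)² + (-1)² + (1)² + (1)² + (-1)² = 1 + 1 + 1 + 1 + 1 + 1 + 1 + 1 + 1 + 1 + 1 + 1 + 1 + 1 + 1 + 1 = 16.
(H·H^T)[11][5] = Σ_j H[11][j]·H[5][j] = (-1)·(-1) + (-1)·(-1) + (-1)·(1) + (-1)·(1) + (1)·(-1) + (1)·(-1) + (1)·(1) + (-1)·(-1) + (1)·(-1) + (1)·(-1) + (-1)·(-1) + (1)·(1) + (1)·(1) + (-1)·(-1) + (1)·(-1) + (-1)·(1) = 1 + 1 + -1 + -1 + -1 + -1 + 1 + 1 + -1 + -1 + 1 + 1 + 1 + 1 + -1 + -1 = 0.
So rows 11 and 5 are orthogonal; the diagonal entry equals n = 16.

(9,9) entry = 16; (11,5) entry = 0.


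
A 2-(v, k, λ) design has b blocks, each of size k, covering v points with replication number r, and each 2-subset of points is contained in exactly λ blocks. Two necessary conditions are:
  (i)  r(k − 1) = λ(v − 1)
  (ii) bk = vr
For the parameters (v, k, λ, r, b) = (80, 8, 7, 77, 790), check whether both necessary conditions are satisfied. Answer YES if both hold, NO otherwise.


Condition (i): r(k − 1) = 77·7 = 539; λ(v − 1) = 7·79 = 553. Match? NO.
Condition (ii): bk = 790·8 = 6320; vr = 80·77 = 6160. Match? NO.
Both conditions hold? NO.

NO


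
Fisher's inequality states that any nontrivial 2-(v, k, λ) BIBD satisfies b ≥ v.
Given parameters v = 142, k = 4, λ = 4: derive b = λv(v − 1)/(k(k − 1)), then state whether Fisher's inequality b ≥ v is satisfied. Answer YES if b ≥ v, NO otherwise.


b = λv(v − 1)/(k(k − 1)) = 4·142·141/(4·3) = 80088/12 = 6674.
Compare with v = 142: b ≥ v, so Fisher's inequality holds.

YES


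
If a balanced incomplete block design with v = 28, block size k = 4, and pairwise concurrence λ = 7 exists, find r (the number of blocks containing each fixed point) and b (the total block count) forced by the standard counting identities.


Any 2-(v, k, λ) BIBD satisfies two necessary conditions:
  (i)  Each point sits in r blocks, and counting incidences through any fixed point gives r(k − 1) = λ(v − 1), so r = λ(v − 1)/(k − 1).
  (ii) Total incidences bk = vr, so b = vr/k.
Step 1: r = λ(v − 1)/(k − 1) = 7·(28 − 1)/(4 − 1) = 7·27/3 = 189/3 = 63.
Step 2: b = vr/k = 28·63/4 = 1764/4 = 441.
Check integrality: r = 63 ∈ Z ✓, b = 441 ∈ Z ✓.
(These identities are necessary conditions: they determine r and b for any design with these parameters, but do not by themselves prove that one exists.)

r = 63, b = 441.


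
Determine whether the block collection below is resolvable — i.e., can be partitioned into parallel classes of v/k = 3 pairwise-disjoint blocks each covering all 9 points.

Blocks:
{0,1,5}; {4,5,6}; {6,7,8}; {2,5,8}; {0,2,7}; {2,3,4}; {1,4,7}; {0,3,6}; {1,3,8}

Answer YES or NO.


v = 9, block size k = 3, number of blocks = 9.
For resolvability, blocks must partition into parallel classes of size v/k = 3.
Total blocks must therefore be a multiple of 3: 9 = 3·3 + 0 ⇒ divisible ✓.
Greedy packing gives 3 candidate class(es). Each should be a full parallel class (size 3, covers all 9 points).
  Class 1 (3 blocks): {0,1,5}; {6,7,8}; {2,3,4}. Points covered: [0, 1, 2, 3, 4, 5, 6, 7, 8].
  Class 2 (3 blocks): {4,5,6}; {0,2,7}; {1,3,8}. Points covered: [0, 1, 2, 3, 4, 5, 6, 7, 8].
  Class 3 (3 blocks): {2,5,8}; {1,4,7}; {0,3,6}. Points covered: [0, 1, 2, 3, 4, 5, 6, 7, 8].
All classes full (size 3)? YES. All classes cover every point? YES.
Resolvable? YES.

YES


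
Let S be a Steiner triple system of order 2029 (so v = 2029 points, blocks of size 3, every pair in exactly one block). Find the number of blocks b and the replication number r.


An STS(v) is a 2-(v, 3, 1) BIBD: block size k = 3, λ = 1.
Replication: r(k − 1) = λ(v − 1) ⇒ r·2 = 2029 − 1 = 2028 ⇒ r = 1014.
Block count: b = v(v − 1)/6 = 2029·2028/6 = 4114812/6 = 685802.

r = 1014, b = 685802.


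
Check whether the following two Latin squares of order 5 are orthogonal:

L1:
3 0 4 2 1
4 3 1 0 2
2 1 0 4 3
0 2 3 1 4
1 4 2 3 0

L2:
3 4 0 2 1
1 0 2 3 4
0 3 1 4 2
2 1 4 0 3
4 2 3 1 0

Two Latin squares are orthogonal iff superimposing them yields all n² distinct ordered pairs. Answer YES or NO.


Form the n² = 25 superimposed pairs (L1[i][j], L2[i][j]), row by row (rows and columns indexed from 0):
row 0: (3,3) (0,4) (4,0) (2,2) (1,1)
row 1: (4,1) (3,0) (1,2) (0,3) (2,4)
row 2: (2,0) (1,3) (0,1) (4,4) (3,2)
row 3: (0,2) (2,1) (3,4) (1,0) (4,3)
row 4: (1,4) (4,2) (2,3) (3,1) (0,0)
Orthogonality requires all 25 pairs distinct.
Check by first coordinate: for each symbol s of L1, list the L2 entries in the n cells where L1 = s; they must all differ.
  L1 = 0: L2 entries (in reading order) 4, 3, 1, 2, 0 — all 5 distinct ✓
  L1 = 1: L2 entries (in reading order) 1, 2, 3, 0, 4 — all 5 distinct ✓
  L1 = 2: L2 entries (in reading order) 2, 4, 0, 1, 3 — all 5 distinct ✓
  L1 = 3: L2 entries (in reading order) 3, 0, 2, 4, 1 — all 5 distinct ✓
  L1 = 4: L2 entries (in reading order) 0, 1, 4, 3, 2 — all 5 distinct ✓
Every symbol of L1 meets every symbol of L2 exactly once, so all 25 pairs are distinct (25 of 25).
Conclusion: YES.

YES


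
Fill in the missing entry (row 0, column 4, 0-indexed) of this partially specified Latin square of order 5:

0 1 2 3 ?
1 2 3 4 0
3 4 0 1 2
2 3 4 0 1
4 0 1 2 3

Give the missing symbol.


Row 0 contains symbols [0, 1, 2, 3] — missing [4].
Column 4 contains symbols [0, 1, 2, 3] — missing [4].
The missing symbol must appear in both missing sets; intersection = [4].
Therefore the hidden value is 4.

Missing value = 4.


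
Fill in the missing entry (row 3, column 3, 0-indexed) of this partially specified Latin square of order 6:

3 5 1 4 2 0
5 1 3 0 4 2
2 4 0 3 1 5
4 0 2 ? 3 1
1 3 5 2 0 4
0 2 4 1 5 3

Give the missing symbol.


Row 3 contains symbols [0, 1, 2, 3, 4] — missing [5].
Column 3 contains symbols [0, 1, 2, 3, 4] — missing [5].
The missing symbol must appear in both missing sets; intersection = [5].
Therefore the hidden value is 5.

Missing value = 5.


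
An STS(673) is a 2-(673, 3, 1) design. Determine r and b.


An STS(v) is a 2-(v, 3, 1) BIBD: block size k = 3, λ = 1.
Replication: r(k − 1) = λ(v − 1) ⇒ r·2 = 673 − 1 = 672 ⇒ r = 336.
Block count: bk = vr ⇒ b·3 = 673·336 = 226128 ⇒ b = 75376.

r = 336, b = 75376.


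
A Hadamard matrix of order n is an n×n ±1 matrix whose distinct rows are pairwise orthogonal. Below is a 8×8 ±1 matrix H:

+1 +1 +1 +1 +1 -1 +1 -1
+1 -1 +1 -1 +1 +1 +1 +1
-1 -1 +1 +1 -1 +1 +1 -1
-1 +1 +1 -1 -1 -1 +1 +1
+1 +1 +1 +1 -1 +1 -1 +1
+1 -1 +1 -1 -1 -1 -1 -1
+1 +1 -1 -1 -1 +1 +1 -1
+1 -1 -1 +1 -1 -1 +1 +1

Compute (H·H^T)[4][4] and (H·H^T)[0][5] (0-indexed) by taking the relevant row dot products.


Row 0 of H: [1, 1, 1, 1, 1, -1, 1, -1].
Row 4 of H: [1, 1, 1, 1, -1, 1, -1, 1].
Row 5 of H: [1, -1, 1, -1, -1, -1, -1, -1].
(H·H^T)[4][4] = Σ_j H[4][j]·H[4][j] = (1)² + (1)² + (1)² + (1)² + (-1)² + (1)² + (-1)² + (1)² = 1 + 1 + 1 + 1 + 1 + 1 + 1 + 1 = 8.
(H·H^T)[0][5] = Σ_j H[0][j]·H[5][j] = (1)·(1) + (1)·(-1) + (1)·(1) + (1)·(-1) + (1)·(-1) + (-1)·(-1) + (1)·(-1) + (-1)·(-1) = 1 + -1 + 1 + -1 + -1 + 1 + -1 + 1 = 0.
So rows 0 and 5 are orthogonal; the diagonal entry equals n = 8.

(4,4) entry = 8; (0,5) entry = 0.


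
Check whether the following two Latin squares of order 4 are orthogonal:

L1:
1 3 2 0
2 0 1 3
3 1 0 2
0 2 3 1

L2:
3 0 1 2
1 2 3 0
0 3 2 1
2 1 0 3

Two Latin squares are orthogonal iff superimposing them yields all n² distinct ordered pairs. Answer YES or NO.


Form the n² = 16 superimposed pairs (L1[i][j], L2[i][j]), row by row (rows and columns indexed from 0):
row 0: (1,3) (3,0) (2,1) (0,2)
row 1: (2,1) (0,2) (1,3) (3,0)
row 2: (3,0) (1,3) (0,2) (2,1)
row 3: (0,2) (2,1) (3,0) (1,3)
Orthogonality requires all 16 pairs distinct.
But the pair (2,1) repeats: cell (0,2) has L1 = 2, L2 = 1, and cell (1,0) has L1 = 2, L2 = 1.
A repeated pair means some other pair never occurs (only 4 distinct pairs out of 16), so the squares are not orthogonal.
Conclusion: NO.

NO


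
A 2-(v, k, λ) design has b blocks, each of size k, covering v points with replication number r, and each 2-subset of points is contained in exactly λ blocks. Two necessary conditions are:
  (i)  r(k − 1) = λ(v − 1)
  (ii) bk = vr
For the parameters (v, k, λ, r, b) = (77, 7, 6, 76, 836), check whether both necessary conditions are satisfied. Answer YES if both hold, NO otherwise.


Condition (i): r(k − 1) = 76·6 = 456; λ(v − 1) = 6·76 = 456. Match? YES.
Condition (ii): bk = 836·7 = 5852; vr = 77·76 = 5852. Match? YES.
Both conditions hold? YES.

YES


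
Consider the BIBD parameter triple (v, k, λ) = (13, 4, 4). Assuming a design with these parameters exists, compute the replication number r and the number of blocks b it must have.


Any 2-(v, k, λ) BIBD satisfies two necessary conditions:
  (i)  Each point sits in r blocks, and counting incidences through any fixed point gives r(k − 1) = λ(v − 1), so r = λ(v − 1)/(k − 1).
  (ii) Total incidences bk = vr, so b = vr/k.
Step 1: r = λ(v − 1)/(k − 1) = 4·(13 − 1)/(4 − 1) = 4·12/3 = 48/3 = 16.
Step 2: b = vr/k = 13·16/4 = 208/4 = 52.
Check integrality: r = 16 ∈ Z ✓, b = 52 ∈ Z ✓.
(These identities are necessary conditions: they determine r and b for any design with these parameters, but do not by themselves prove that one exists.)

r = 16, b = 52.


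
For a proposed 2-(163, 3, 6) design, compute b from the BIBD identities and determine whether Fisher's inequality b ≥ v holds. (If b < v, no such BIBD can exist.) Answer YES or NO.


b = λv(v − 1)/(k(k − 1)) = 6·163·162/(3·2) = 158436/6 = 26406.
Compare with v = 163: b ≥ v, so Fisher's inequality holds.

YES


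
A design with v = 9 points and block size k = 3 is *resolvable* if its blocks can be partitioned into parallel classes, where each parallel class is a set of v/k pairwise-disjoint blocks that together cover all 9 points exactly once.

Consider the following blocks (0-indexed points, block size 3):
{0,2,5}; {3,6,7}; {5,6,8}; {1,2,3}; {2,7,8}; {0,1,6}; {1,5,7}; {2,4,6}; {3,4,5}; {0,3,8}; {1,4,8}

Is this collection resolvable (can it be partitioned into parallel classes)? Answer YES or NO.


v = 9, block size k = 3, number of blocks = 11.
For resolvability, blocks must partition into parallel classes of size v/k = 3.
Total blocks must therefore be a multiple of 3: 11 = 3·3 + 2 ⇒ not divisible ✗.
Resolvable? NO.

NO


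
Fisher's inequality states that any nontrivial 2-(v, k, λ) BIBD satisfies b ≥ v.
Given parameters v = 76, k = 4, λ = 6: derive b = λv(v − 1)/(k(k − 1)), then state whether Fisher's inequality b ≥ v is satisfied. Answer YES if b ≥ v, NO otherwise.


b = λv(v − 1)/(k(k − 1)) = 6·76·75/(4·3) = 34200/12 = 2850.
Compare with v = 76: b ≥ v, so Fisher's inequality holds.

YES


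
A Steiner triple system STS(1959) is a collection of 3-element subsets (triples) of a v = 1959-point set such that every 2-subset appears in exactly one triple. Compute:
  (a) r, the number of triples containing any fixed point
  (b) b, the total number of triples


An STS(v) is a 2-(v, 3, 1) BIBD: block size k = 3, λ = 1.
Replication: r(k − 1) = λ(v − 1) ⇒ r·2 = 1959 − 1 = 1958 ⇒ r = 979.
Block count: b = v(v − 1)/6 = 1959·1958/6 = 3835722/6 = 639287.

r = 979, b = 639287.


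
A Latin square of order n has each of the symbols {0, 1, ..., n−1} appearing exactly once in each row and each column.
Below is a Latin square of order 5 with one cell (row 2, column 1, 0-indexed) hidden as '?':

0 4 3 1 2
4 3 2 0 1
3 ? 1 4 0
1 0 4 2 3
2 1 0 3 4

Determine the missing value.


Row 2 contains symbols [0, 1, 3, 4] — missing [2].
Column 1 contains symbols [0, 1, 3, 4] — missing [2].
The missing symbol must appear in both missing sets; intersection = [2].
Therefore the hidden value is 2.

Missing value = 2.


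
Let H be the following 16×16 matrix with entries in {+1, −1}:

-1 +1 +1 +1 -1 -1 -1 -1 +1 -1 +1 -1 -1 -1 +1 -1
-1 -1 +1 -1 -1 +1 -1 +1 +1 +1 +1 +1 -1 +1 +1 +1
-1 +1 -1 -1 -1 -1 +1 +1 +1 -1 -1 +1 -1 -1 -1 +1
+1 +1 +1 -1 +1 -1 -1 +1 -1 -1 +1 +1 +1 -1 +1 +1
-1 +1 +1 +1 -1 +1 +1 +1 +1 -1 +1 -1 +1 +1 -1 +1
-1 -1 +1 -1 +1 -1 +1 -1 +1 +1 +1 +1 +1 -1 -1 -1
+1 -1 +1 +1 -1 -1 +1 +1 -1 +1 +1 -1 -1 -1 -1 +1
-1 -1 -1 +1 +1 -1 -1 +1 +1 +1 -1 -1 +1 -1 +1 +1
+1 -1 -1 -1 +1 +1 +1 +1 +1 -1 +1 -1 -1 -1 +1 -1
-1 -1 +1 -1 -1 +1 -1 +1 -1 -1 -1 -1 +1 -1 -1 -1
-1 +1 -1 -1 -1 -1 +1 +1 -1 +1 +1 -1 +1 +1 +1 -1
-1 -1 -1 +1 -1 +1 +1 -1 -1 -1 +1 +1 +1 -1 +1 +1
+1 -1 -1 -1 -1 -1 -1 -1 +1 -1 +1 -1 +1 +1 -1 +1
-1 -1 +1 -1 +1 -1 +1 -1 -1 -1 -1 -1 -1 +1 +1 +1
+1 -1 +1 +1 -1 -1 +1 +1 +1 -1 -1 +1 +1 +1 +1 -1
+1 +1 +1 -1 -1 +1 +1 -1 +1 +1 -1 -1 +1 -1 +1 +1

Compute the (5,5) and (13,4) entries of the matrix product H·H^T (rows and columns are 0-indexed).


Row 4 of H: [-1, 1, 1, 1, -1, 1, 1, 1, 1, -1, 1, -1, 1, 1, -1, 1].
Row 5 of H: [-1, -1, 1, -1, 1, -1, 1, -1, 1, 1, 1, 1, 1, -1, -1, -1].
Row 13 of H: [-1, -1, 1, -1, 1, -1, 1, -1, -1, -1, -1, -1, -1, 1, 1, 1].
(H·H^T)[5][5] = Σ_j H[5][j]·H[5][j] = (-1)² + (-1)² + (1)² + (-1)² + (1)² + (-1)² + (1)² + (-1)² + (1)² + (1)² + (1)² + (1)² + (1)² + (-1)² + (-1)² + (-1)² = 1 + 1 + 1 + 1 + 1 + 1 + 1 + 1 + 1 + 1 + 1 + 1 + 1 + 1 + 1 + 1 = 16.
(H·H^T)[13][4] = Σ_j H[13][j]·H[4][j] = (-1)·(-1) + (-1)·(1) + (1)·(1) + (-1)·(1) + (1)·(-1) + (-1)·(1) + (1)·(1) + (-1)·(1) + (-1)·(1) + (-1)·(-1) + (-1)·(1) + (-1)·(-1) + (-1)·(1) + (1)·(1) + (1)·(-1) + (1)·(1) = 1 + -1 + 1 + -1 + -1 + -1 + 1 + -1 + -1 + 1 + -1 + 1 + -1 + 1 + -1 + 1 = -2.
Rows 13 and 4 are not orthogonal (dot product = -2 ≠ 0), so H is not a Hadamard matrix.

(5,5) entry = 16; (13,4) entry = -2.
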